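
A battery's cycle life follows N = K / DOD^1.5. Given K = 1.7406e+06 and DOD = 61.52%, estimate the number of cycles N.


DOD^1.5 = 482.53
N = K / DOD^1.5 = 1.7406e+06 / 482.53 = 3607

3607 cycles


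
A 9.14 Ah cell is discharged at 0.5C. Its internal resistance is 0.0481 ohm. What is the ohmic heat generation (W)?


Step 1: I = C_rate * capacity = 0.5 * 9.14 = 4.57 A
Step 2: Q = I^2 * R = 4.57^2 * 0.0481 = 20.885 * 0.0481 = 1.005 W

1.005 W


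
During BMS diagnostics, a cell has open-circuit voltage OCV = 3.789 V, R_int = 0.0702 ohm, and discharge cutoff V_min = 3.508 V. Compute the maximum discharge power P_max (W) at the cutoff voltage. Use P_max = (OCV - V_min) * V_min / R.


P_max = (OCV - V_min) * V_min / R = (3.789 - 3.508) * 3.508 / 0.0702 = 0.281 * 3.508 / 0.0702 = 14.04 W

14.04 W


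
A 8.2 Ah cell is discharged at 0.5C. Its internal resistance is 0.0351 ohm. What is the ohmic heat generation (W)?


Step 1: I = C_rate * capacity = 0.5 * 8.2 = 4.1 A
Step 2: Q = I^2 * R = 4.1^2 * 0.0351 = 16.81 * 0.0351 = 0.5900 W

0.5900 W


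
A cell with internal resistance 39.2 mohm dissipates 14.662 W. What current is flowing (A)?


Convert: R = 39.2 mohm = 0.0392 ohm
I = sqrt(Q / R) = sqrt(14.662 / 0.0392) = sqrt(374.03) = 19.34 A

19.34 A


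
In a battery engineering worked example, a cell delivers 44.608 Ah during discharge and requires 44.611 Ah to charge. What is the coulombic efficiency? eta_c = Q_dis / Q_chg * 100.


Coulombic efficiency = 44.608/44.611 * 100% = 99.99%

99.99%


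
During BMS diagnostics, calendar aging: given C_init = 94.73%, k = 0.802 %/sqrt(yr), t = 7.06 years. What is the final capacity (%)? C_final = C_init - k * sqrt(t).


sqrt(t) = sqrt(7.06) = 2.6571
C_final = 94.73 - 0.802 * 2.6571 = 92.60%

92.60%


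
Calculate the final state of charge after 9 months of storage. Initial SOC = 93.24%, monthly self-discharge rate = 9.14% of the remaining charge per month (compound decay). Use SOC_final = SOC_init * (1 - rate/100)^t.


decay = (1 - 9.14/100)^9 = 0.42204
SOC_final = 93.24 * 0.42204 = 39.35%

39.35%


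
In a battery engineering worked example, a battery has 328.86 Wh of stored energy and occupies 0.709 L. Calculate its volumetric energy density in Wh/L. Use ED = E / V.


ED = E / V = 328.86 / 0.709 = 463.8 Wh/L

463.8 Wh/L


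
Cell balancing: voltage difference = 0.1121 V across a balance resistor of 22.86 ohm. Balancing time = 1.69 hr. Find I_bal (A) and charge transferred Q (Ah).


I_bal = dV / R = 0.1121 / 22.86 = 0.0049038 A
Q = I_bal * t = 0.0049038 * 1.69 = 0.008287 Ah

I=0.0049038 A, Q=0.008287 Ah


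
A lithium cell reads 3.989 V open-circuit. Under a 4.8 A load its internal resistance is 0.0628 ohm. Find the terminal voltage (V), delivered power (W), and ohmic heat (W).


Step 1: V_terminal = OCV - I*R = 3.989 - 4.8 * 0.0628 = 3.6876 V
Step 2: P_out = V_terminal * I = 3.6876 * 4.8 = 17.70 W
Step 3: Q = I^2 * R = 4.8^2 * 0.0628 = 1.447 W

V=3.6876 V, P=17.70 W, Q=1.447 W


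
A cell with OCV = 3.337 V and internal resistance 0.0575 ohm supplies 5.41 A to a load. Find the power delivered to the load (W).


Step 1: V_terminal = OCV - I*R = 3.337 - 5.41 * 0.0575 = 3.0259 V
Step 2: P_out = V_terminal * I = 3.0259 * 5.41 = 16.37 W

16.37 W


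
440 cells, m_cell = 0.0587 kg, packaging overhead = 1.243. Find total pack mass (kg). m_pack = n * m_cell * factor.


Cell mass sum = 440 * 0.0587 = 25.828 kg
With overhead 1.243: m_pack = 25.828 * 1.243 = 32.10 kg

32.10 kg


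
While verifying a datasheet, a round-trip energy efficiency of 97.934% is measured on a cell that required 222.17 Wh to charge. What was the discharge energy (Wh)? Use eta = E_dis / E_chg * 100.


E_dis = eta/100 * E_chg = 97.934/100 * 222.17 = 217.6 Wh

217.6 Wh


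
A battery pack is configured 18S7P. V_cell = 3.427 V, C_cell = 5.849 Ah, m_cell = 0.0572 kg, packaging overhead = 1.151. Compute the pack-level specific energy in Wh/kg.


Step 1: V_pack = 18 * 3.427 = 61.686 V
Step 2: C_pack = 7 * 5.849 = 40.943 Ah
Step 3: E_pack = V_pack * C_pack = 61.686 * 40.943 = 2525.6 Wh
Step 4: m_pack = 18 * 7 * 0.0572 * 1.151 = 8.2955 kg
Step 5: ED = E_pack / m_pack = 2525.6 / 8.2955 = 304.5 Wh/kg

304.5 Wh/kg


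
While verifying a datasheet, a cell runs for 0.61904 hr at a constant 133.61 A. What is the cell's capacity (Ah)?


C = I * t = 133.61 * 0.61904 = 82.71 Ah

82.71 Ah


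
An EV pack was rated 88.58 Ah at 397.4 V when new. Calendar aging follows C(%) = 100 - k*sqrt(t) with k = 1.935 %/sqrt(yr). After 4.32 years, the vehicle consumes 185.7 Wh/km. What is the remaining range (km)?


Step 1: capacity retention = 100 - 1.935 * sqrt(4.32) = 100 - 1.935 * 2.0785 = 95.978%
Step 2: C_now = 88.58 * 95.978/100 = 85.017 Ah
Step 3: E_pack = V * C_now = 397.4 * 85.017 = 33786 Wh
Step 4: range = E_pack / consumption = 33786 / 185.7 = 181.9 km

181.9 km


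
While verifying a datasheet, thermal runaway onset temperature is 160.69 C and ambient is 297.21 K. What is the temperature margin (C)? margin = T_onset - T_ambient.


Convert: T_ambient = 297.21 K = 24.06 C
margin = 160.69 - 24.06 = 136.63 C

136.63 C


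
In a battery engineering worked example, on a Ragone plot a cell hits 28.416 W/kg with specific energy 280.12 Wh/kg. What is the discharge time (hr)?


t = E / P = 280.12 / 28.416 = 9.858 hr

9.858 hr


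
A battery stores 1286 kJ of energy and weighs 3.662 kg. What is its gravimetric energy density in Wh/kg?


Convert: E = 1286 kJ = 357.22 Wh
ED = E / m = 357.22 / 3.662 = 97.55 Wh/kg

97.55 Wh/kg


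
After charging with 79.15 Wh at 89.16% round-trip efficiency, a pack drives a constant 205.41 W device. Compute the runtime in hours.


Step 1: E_discharge = eta/100 * E_charge = 89.16/100 * 79.15 = 70.57 Wh
Step 2: t = E_discharge / P = 70.57 / 205.41 = 0.3436 hr

0.3436 hr


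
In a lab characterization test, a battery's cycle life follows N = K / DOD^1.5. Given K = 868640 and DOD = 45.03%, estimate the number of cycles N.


Step 1: DOD^1.5 = 45.03^1.5 = 302.17
Step 2: N = 868640 / 302.17 = 2875 cycles

2875 cycles


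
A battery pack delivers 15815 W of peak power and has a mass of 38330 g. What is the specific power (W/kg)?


Convert: m = 38330 g = 38.33 kg
SP = P / m = 15815 / 38.33 = 412.6 W/kg

412.6 W/kg


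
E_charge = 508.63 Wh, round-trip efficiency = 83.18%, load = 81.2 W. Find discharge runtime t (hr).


Step 1: E_discharge = eta/100 * E_charge = 83.18/100 * 508.63 = 423.08 Wh
Step 2: t = E_discharge / P = 423.08 / 81.2 = 5.210 hr

5.210 hr


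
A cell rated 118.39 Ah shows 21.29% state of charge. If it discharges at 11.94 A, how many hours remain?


Step 1: remaining = SOC/100 * C_total = 21.29/100 * 118.39 = 25.205 Ah
Step 2: t = remaining / I = 25.205 / 11.94 = 2.111 hr

2.111 hr


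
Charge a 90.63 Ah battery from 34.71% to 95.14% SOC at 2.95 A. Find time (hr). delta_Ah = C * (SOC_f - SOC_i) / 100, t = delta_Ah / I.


Step 1: dSOC = 95.14% - 34.71% = 60.43%
Step 2: delta_Ah = 90.63 * 60.43 / 100 = 54.768 Ah
Step 3: t = 54.768 / 2.95 = 18.57 hr

18.57 hr


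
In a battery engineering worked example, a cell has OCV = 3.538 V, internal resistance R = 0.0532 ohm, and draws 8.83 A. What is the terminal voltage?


IR drop = 8.83 * 0.0532 = 0.46976 V
V = 3.538 - 0.46976 = 3.068 V

3.068 V


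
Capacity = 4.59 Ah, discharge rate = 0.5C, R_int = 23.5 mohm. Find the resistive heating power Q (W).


Convert: R = 23.5 mohm = 0.0235 ohm
Step 1: I = C_rate * capacity = 0.5 * 4.59 = 2.295 A
Step 2: Q = I^2 * R = 2.295^2 * 0.0235 = 5.267 * 0.0235 = 0.1238 W

0.1238 W


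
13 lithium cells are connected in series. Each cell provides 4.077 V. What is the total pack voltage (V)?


V_pack = n * V_cell = 13 * 4.077 = 53.001 V

53.001 V


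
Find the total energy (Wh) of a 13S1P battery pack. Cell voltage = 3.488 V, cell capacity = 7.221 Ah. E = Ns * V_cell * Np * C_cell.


E = Ns * Vcell * Np * Ccell = 13 * 3.488 * 1 * 7.221 = 327.4 Wh

327.4 Wh


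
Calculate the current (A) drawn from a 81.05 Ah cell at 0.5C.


At 0.5C: I = 0.5 * 81.05 Ah = 40.525 A

40.525 A


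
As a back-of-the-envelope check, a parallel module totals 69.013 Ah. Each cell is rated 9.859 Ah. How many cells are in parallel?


n = C_total / C_cell = 69.013 / 9.859 = 7

7


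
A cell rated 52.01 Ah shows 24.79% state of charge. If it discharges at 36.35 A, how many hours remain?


Step 1: remaining = SOC/100 * C_total = 24.79/100 * 52.01 = 12.893 Ah
Step 2: t = remaining / I = 12.893 / 36.35 = 0.3547 hr

0.3547 hr


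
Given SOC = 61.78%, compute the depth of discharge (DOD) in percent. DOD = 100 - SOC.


Complement of SOC: DOD = 100% - 61.78% = 38.22%

38.22%


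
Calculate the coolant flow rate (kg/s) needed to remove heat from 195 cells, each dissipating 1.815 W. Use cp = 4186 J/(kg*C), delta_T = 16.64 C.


Q_total = 195 * 1.815 = 353.93 W
m_dot = Q_total / (cp * dT) = 353.93 / (4186 * 16.64) = 0.005081 kg/s

0.005081 kg/s


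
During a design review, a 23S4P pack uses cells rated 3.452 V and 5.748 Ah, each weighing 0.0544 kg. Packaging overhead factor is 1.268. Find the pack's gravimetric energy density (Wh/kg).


Step 1: V_pack = 23 * 3.452 = 79.396 V
Step 2: C_pack = 4 * 5.748 = 22.992 Ah
Step 3: E_pack = V_pack * C_pack = 79.396 * 22.992 = 1825.5 Wh
Step 4: m_pack = 23 * 4 * 0.0544 * 1.268 = 6.3461 kg
Step 5: ED = E_pack / m_pack = 1825.5 / 6.3461 = 287.7 Wh/kg

287.7 Wh/kg


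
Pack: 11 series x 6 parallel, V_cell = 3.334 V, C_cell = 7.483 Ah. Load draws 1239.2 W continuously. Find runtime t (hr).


Step 1: E_pack = Ns * V_cell * Np * C_cell = 11 * 3.334 * 6 * 7.483 = 1646.6 Wh
Step 2: t = E_pack / P = 1646.6 / 1239.2 = 1.329 hr

1.329 hr


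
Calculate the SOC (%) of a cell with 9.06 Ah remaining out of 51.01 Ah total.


SOC% = 9.06 / 51.01 * 100 = 17.76%

17.76%


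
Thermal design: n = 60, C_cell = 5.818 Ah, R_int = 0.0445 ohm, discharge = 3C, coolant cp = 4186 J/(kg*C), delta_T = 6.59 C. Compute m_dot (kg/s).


Step 1: I = 3 * 5.818 = 17.454 A
Step 2: Q_cell = I^2 * R = 17.454^2 * 0.0445 = 13.557 W
Step 3: Q_total = 60 * 13.557 = 813.42 W
Step 4: m_dot = Q_total / (cp * dT) = 813.42 / (4186 * 6.59) = 0.02949 kg/s

0.02949 kg/s


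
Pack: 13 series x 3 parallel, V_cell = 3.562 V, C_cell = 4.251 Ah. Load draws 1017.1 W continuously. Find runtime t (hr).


Step 1: E_pack = Ns * V_cell * Np * C_cell = 13 * 3.562 * 3 * 4.251 = 590.54 Wh
Step 2: t = E_pack / P = 590.54 / 1017.1 = 0.5806 hr

0.5806 hr


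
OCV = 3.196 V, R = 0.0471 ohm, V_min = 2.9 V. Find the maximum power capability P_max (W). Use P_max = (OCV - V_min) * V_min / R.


dV = OCV - V_min = 0.296 V (so I_max = dV / R)
P_max = dV * V_min / R = 0.296 * 2.9 / 0.0471 = 18.23 W

18.23 W


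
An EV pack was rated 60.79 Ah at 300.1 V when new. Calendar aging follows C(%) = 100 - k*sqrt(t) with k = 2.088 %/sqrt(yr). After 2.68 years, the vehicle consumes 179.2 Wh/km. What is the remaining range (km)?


Step 1: capacity retention = 100 - 2.088 * sqrt(2.68) = 100 - 2.088 * 1.6371 = 96.582%
Step 2: C_now = 60.79 * 96.582/100 = 58.712 Ah
Step 3: E_pack = V * C_now = 300.1 * 58.712 = 17619 Wh
Step 4: range = E_pack / consumption = 17619 / 179.2 = 98.32 km

98.32 km


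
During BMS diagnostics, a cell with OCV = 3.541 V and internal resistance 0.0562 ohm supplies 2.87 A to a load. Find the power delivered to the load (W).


Step 1: V_terminal = OCV - I*R = 3.541 - 2.87 * 0.0562 = 3.3797 V
Step 2: P_out = V_terminal * I = 3.3797 * 2.87 = 9.700 W

9.700 W


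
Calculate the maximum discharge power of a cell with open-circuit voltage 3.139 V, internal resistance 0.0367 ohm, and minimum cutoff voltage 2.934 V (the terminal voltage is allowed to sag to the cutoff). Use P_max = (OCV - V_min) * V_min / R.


P_max = (OCV - V_min) * V_min / R = (3.139 - 2.934) * 2.934 / 0.0367 = 0.205 * 2.934 / 0.0367 = 16.39 W

16.39 W


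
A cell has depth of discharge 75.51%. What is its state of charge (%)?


SOC = 100 - DOD = 100 - 75.51 = 24.49%

24.49%


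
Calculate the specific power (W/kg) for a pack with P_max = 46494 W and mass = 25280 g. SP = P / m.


Convert: m = 25280 g = 25.28 kg
Specific power = 46494 W / 25.28 kg = 1839 W/kg

1839 W/kg


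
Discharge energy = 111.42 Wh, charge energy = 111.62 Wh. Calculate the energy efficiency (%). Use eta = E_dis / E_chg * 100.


Round-trip efficiency = 111.42/111.62 * 100% = 99.82%

99.82%


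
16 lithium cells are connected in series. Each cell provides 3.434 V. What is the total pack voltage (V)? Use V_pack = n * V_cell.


Series voltages add: 16 * 3.434 V = 54.944 V

54.944 V


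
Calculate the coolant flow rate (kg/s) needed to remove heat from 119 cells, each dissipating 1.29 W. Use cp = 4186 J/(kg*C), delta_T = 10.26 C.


Step 1: Total heat Q = 119 * 1.29 W = 153.51 W
Step 2: denom = cp * dT = 4186 * 10.26 = 42948
Step 3: m_dot = 153.51 / 42948 = 0.003574 kg/s

0.003574 kg/s


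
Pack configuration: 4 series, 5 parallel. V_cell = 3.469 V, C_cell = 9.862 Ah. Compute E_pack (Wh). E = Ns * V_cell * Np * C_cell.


E = Ns * Vcell * Np * Ccell = 4 * 3.469 * 5 * 9.862 = 684.2 Wh

684.2 Wh


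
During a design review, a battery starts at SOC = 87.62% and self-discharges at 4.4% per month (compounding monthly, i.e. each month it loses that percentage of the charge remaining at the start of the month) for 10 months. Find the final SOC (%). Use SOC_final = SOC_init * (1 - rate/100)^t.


decay = (1 - 4.4/100)^10 = 0.63764
SOC_final = 87.62 * 0.63764 = 55.87%

55.87%


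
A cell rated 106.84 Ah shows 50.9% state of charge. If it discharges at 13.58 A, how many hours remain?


Step 1: remaining = SOC/100 * C_total = 50.9/100 * 106.84 = 54.382 Ah
Step 2: t = remaining / I = 54.382 / 13.58 = 4.005 hr

4.005 hr


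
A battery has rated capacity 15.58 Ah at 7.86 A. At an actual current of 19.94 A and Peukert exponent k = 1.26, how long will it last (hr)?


Step 1: t_rated = C / I_rated = 15.58 / 7.86 = 1.9822 hr
Step 2: ratio = 7.86 / 19.94 = 0.39418
Step 3: ratio^k = 0.39418^1.26 = 0.30944
Step 4: t = t_rated * ratio^k = 1.9822 * 0.30944 = 0.6134 hr

0.6134 hr


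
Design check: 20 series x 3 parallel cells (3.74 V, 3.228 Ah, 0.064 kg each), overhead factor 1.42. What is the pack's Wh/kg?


Step 1: V_pack = 20 * 3.74 = 74.8 V
Step 2: C_pack = 3 * 3.228 = 9.684 Ah
Step 3: E_pack = V_pack * C_pack = 74.8 * 9.684 = 724.36 Wh
Step 4: m_pack = 20 * 3 * 0.064 * 1.42 = 5.4528 kg
Step 5: ED = E_pack / m_pack = 724.36 / 5.4528 = 132.8 Wh/kg

132.8 Wh/kg


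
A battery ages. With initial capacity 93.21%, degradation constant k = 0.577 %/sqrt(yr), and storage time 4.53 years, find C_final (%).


sqrt(t) = sqrt(4.53) = 2.1284
C_final = 93.21 - 0.577 * 2.1284 = 91.98%

91.98%


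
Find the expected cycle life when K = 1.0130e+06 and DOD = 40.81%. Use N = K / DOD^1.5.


Step 1: DOD^1.5 = 40.81^1.5 = 260.71
Step 2: N = 1.0130e+06 / 260.71 = 3886 cycles

3886 cycles


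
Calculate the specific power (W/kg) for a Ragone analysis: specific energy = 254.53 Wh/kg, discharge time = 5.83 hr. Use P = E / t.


Specific power = 254.53 Wh/kg / 5.83 hr = 43.66 W/kg

43.66 W/kg


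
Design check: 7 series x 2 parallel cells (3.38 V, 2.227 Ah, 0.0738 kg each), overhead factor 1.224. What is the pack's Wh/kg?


Step 1: V_pack = 7 * 3.38 = 23.66 V
Step 2: C_pack = 2 * 2.227 = 4.454 Ah
Step 3: E_pack = V_pack * C_pack = 23.66 * 4.454 = 105.38 Wh
Step 4: m_pack = 7 * 2 * 0.0738 * 1.224 = 1.2646 kg
Step 5: ED = E_pack / m_pack = 105.38 / 1.2646 = 83.33 Wh/kg

83.33 Wh/kg


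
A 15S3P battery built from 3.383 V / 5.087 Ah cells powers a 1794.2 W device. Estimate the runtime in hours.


Step 1: E_pack = Ns * V_cell * Np * C_cell = 15 * 3.383 * 3 * 5.087 = 774.42 Wh
Step 2: t = E_pack / P = 774.42 / 1794.2 = 0.4316 hr

0.4316 hr


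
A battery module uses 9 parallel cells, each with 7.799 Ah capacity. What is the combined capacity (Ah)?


Parallel capacities add: 9 * 7.799 Ah = 70.191 Ah

70.191 Ah


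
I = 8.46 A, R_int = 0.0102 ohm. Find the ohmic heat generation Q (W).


I^2 = 71.572
Q = 71.572 * 0.0102 = 0.7300 W

0.7300 W


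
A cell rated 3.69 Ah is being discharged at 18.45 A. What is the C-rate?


C_rate = I / capacity = 18.45 / 3.69 = 5C

5C


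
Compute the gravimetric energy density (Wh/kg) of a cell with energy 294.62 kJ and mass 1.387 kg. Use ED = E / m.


Convert: E = 294.62 kJ = 81.839 Wh
ED = E / m = 81.839 / 1.387 = 59.00 Wh/kg

59.00 Wh/kg


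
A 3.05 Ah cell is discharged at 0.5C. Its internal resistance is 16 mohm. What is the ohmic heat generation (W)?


Convert: R = 16 mohm = 0.016 ohm
Step 1: I = C_rate * capacity = 0.5 * 3.05 = 1.525 A
Step 2: Q = I^2 * R = 1.525^2 * 0.016 = 2.3256 * 0.016 = 0.03721 W

0.03721 W


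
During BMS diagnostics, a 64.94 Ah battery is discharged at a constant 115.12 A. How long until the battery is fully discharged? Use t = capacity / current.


Runtime = 64.94 Ah / 115.12 A = 0.5641 hr

0.5641 hr


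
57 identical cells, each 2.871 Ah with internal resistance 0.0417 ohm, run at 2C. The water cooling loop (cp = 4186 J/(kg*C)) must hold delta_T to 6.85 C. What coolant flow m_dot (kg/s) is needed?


Step 1: I = 2 * 2.871 = 5.742 A
Step 2: Q_cell = I^2 * R = 5.742^2 * 0.0417 = 1.3749 W
Step 3: Q_total = 57 * 1.3749 = 78.369 W
Step 4: m_dot = Q_total / (cp * dT) = 78.369 / (4186 * 6.85) = 0.002733 kg/s

0.002733 kg/s


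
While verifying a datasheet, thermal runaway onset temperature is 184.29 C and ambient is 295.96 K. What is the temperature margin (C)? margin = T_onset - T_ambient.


Convert: T_ambient = 295.96 K = 22.81 C
margin = 184.29 - 22.81 = 161.48 C

161.48 C


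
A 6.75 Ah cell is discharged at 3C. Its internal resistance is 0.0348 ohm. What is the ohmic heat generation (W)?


Step 1: I = C_rate * capacity = 3 * 6.75 = 20.25 A
Step 2: Q = I^2 * R = 20.25^2 * 0.0348 = 410.06 * 0.0348 = 14.27 W

14.27 W


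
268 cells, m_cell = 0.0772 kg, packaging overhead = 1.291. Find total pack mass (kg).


Cell mass sum = 268 * 0.0772 = 20.69 kg
With overhead 1.291: m_pack = 20.69 * 1.291 = 26.71 kg

26.71 kg


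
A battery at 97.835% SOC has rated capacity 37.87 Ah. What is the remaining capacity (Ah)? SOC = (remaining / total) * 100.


remaining = SOC / 100 * total = 97.835 / 100 * 37.87 = 37.05 Ah

37.05 Ah


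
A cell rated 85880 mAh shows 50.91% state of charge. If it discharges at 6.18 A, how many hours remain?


Convert: C_total = 85880 mAh = 85.88 Ah
Step 1: remaining = SOC/100 * C_total = 50.91/100 * 85.88 = 43.722 Ah
Step 2: t = remaining / I = 43.722 / 6.18 = 7.075 hr

7.075 hr


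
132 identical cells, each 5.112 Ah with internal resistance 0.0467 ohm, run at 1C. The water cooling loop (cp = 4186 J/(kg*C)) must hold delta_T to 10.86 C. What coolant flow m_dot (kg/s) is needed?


Step 1: I = 1 * 5.112 = 5.112 A
Step 2: Q_cell = I^2 * R = 5.112^2 * 0.0467 = 1.2204 W
Step 3: Q_total = 132 * 1.2204 = 161.09 W
Step 4: m_dot = Q_total / (cp * dT) = 161.09 / (4186 * 10.86) = 0.003544 kg/s

0.003544 kg/s


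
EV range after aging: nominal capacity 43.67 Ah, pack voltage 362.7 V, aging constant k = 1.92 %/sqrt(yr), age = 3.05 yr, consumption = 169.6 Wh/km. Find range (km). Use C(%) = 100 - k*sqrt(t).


Step 1: capacity retention = 100 - 1.92 * sqrt(3.05) = 100 - 1.92 * 1.7464 = 96.647%
Step 2: C_now = 43.67 * 96.647/100 = 42.206 Ah
Step 3: E_pack = V * C_now = 362.7 * 42.206 = 15308 Wh
Step 4: range = E_pack / consumption = 15308 / 169.6 = 90.26 km

90.26 km


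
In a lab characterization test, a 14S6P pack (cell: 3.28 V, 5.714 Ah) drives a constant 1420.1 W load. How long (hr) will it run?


Step 1: E_pack = Ns * V_cell * Np * C_cell = 14 * 3.28 * 6 * 5.714 = 1574.3 Wh
Step 2: t = E_pack / P = 1574.3 / 1420.1 = 1.109 hr

1.109 hr


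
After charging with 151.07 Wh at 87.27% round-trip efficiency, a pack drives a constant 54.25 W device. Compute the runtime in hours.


Step 1: E_discharge = eta/100 * E_charge = 87.27/100 * 151.07 = 131.84 Wh
Step 2: t = E_discharge / P = 131.84 / 54.25 = 2.430 hr

2.430 hr


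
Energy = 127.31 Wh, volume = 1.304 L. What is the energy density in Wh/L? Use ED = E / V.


Volumetric ED = 127.31 Wh / 1.304 L = 97.63 Wh/L

97.63 Wh/L


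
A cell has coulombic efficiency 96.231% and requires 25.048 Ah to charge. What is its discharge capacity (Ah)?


Q_dis = eta/100 * Q_chg = 96.231/100 * 25.048 = 24.10 Ah

24.10 Ah


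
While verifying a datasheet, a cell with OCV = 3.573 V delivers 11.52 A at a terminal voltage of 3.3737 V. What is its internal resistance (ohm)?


R = (OCV - V) / I = (3.573 - 3.3737) / 11.52 = 0.01730 ohm

0.01730 ohm


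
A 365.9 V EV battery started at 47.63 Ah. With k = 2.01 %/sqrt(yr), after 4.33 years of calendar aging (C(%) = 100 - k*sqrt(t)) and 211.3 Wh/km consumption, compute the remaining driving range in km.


Step 1: capacity retention = 100 - 2.01 * sqrt(4.33) = 100 - 2.01 * 2.0809 = 95.817%
Step 2: C_now = 47.63 * 95.817/100 = 45.638 Ah
Step 3: E_pack = V * C_now = 365.9 * 45.638 = 16699 Wh
Step 4: range = E_pack / consumption = 16699 / 211.3 = 79.03 km

79.03 km


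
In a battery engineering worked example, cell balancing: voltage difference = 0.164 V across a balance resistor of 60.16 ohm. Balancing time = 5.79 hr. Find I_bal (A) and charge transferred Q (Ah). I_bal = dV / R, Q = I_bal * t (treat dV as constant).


First, Ohm's law: I_bal = 0.164 V / 60.16 ohm = 0.0027261 A
Then Q = I * t = 0.0027261 A * 5.79 hr = 0.01578 Ah

I=0.0027261 A, Q=0.01578 Ah


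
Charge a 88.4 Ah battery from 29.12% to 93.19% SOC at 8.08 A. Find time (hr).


delta_Ah = 88.4 * (93.19 - 29.12) / 100 = 56.638 Ah
t = delta_Ah / I = 56.638 / 8.08 = 7.010 hr

7.010 hr


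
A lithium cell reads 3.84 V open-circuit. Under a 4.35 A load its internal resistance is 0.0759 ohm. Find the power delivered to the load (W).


Step 1: V_terminal = OCV - I*R = 3.84 - 4.35 * 0.0759 = 3.5098 V
Step 2: P_out = V_terminal * I = 3.5098 * 4.35 = 15.27 W

15.27 W


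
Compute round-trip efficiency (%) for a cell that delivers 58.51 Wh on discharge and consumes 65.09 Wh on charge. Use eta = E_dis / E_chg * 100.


eta_e = E_dis / E_chg * 100 = 58.51 / 65.09 * 100 = 89.89%

89.89%


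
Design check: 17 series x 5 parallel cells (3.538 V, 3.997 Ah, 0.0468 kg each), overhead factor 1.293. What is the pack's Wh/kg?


Step 1: V_pack = 17 * 3.538 = 60.146 V
Step 2: C_pack = 5 * 3.997 = 19.985 Ah
Step 3: E_pack = V_pack * C_pack = 60.146 * 19.985 = 1202 Wh
Step 4: m_pack = 17 * 5 * 0.0468 * 1.293 = 5.1436 kg
Step 5: ED = E_pack / m_pack = 1202 / 5.1436 = 233.7 Wh/kg

233.7 Wh/kg


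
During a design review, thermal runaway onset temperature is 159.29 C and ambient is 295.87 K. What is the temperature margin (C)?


Convert: T_ambient = 295.87 K = 22.72 C
margin = 159.29 - 22.72 = 136.57 C

136.57 C


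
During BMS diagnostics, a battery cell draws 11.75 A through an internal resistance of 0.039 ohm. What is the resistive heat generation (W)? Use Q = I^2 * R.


I^2 = 138.06
Q = 138.06 * 0.039 = 5.384 W

5.384 W


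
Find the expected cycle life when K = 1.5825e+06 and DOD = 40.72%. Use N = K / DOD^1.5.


DOD^1.5 = 259.84
N = K / DOD^1.5 = 1.5825e+06 / 259.84 = 6090

6090 cycles


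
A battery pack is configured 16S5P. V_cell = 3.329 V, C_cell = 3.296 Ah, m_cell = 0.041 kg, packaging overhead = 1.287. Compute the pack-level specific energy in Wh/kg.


Step 1: V_pack = 16 * 3.329 = 53.264 V
Step 2: C_pack = 5 * 3.296 = 16.48 Ah
Step 3: E_pack = V_pack * C_pack = 53.264 * 16.48 = 877.79 Wh
Step 4: m_pack = 16 * 5 * 0.041 * 1.287 = 4.2214 kg
Step 5: ED = E_pack / m_pack = 877.79 / 4.2214 = 207.9 Wh/kg

207.9 Wh/kg


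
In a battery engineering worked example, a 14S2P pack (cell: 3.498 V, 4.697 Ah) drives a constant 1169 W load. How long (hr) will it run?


Step 1: E_pack = Ns * V_cell * Np * C_cell = 14 * 3.498 * 2 * 4.697 = 460.04 Wh
Step 2: t = E_pack / P = 460.04 / 1169 = 0.3935 hr

0.3935 hr


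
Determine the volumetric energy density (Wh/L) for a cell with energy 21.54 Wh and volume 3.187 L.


Volumetric ED = 21.54 Wh / 3.187 L = 6.759 Wh/L

6.759 Wh/L


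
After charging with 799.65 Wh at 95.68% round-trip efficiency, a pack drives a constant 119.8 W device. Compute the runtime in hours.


Step 1: E_discharge = eta/100 * E_charge = 95.68/100 * 799.65 = 765.11 Wh
Step 2: t = E_discharge / P = 765.11 / 119.8 = 6.387 hr

6.387 hr


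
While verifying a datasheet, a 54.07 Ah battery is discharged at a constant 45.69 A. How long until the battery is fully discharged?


t = capacity / current = 54.07 / 45.69 = 1.183 hr

1.183 hr


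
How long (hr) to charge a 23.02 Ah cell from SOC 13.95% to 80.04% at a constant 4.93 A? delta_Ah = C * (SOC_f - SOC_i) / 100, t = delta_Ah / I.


Step 1: dSOC = 80.04% - 13.95% = 66.09%
Step 2: delta_Ah = 23.02 * 66.09 / 100 = 15.214 Ah
Step 3: t = 15.214 / 4.93 = 3.086 hr

3.086 hr


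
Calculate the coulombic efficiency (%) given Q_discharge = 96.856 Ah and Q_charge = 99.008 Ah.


Coulombic efficiency = 96.856/99.008 * 100% = 97.83%

97.83%


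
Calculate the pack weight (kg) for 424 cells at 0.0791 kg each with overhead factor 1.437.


m_pack = n * m_cell * overhead = 424 * 0.0791 * 1.437 = 48.19 kg

48.19 kg


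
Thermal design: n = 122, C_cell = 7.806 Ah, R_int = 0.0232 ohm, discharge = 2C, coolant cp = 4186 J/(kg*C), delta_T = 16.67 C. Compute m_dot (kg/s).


Step 1: I = 2 * 7.806 = 15.612 A
Step 2: Q_cell = I^2 * R = 15.612^2 * 0.0232 = 5.6546 W
Step 3: Q_total = 122 * 5.6546 = 689.86 W
Step 4: m_dot = Q_total / (cp * dT) = 689.86 / (4186 * 16.67) = 0.009886 kg/s

0.009886 kg/s


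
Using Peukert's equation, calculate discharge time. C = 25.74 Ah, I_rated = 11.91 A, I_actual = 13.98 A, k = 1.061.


Step 1: t_rated = C / I_rated = 25.74 / 11.91 = 2.1612 hr
Step 2: ratio = 11.91 / 13.98 = 0.85193
Step 3: ratio^k = 0.85193^1.061 = 0.84364
Step 4: t = t_rated * ratio^k = 2.1612 * 0.84364 = 1.823 hr

1.823 hr


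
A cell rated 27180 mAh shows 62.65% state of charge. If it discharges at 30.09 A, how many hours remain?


Convert: C_total = 27180 mAh = 27.18 Ah
Step 1: remaining = SOC/100 * C_total = 62.65/100 * 27.18 = 17.028 Ah
Step 2: t = remaining / I = 17.028 / 30.09 = 0.5659 hr

0.5659 hr


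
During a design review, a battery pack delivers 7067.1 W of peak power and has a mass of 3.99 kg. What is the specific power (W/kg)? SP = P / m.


SP = P / m = 7067.1 / 3.99 = 1771 W/kg

1771 W/kg


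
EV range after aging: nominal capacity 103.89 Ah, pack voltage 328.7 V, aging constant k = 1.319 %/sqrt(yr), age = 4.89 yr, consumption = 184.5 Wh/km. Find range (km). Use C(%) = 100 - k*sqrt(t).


Step 1: capacity retention = 100 - 1.319 * sqrt(4.89) = 100 - 1.319 * 2.2113 = 97.083%
Step 2: C_now = 103.89 * 97.083/100 = 100.86 Ah
Step 3: E_pack = V * C_now = 328.7 * 100.86 = 33153 Wh
Step 4: range = E_pack / consumption = 33153 / 184.5 = 179.7 km

179.7 km


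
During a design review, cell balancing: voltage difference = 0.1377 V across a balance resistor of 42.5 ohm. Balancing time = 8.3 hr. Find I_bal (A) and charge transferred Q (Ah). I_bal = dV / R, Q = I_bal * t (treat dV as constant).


First, Ohm's law: I_bal = 0.1377 V / 42.5 ohm = 0.00324 A
Then Q = I * t = 0.00324 A * 8.3 hr = 0.02689 Ah

I=0.00324 A, Q=0.02689 Ah


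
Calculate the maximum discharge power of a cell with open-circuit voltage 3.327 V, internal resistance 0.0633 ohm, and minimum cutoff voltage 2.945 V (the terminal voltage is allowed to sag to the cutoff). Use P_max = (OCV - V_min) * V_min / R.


P_max = (OCV - V_min) * V_min / R = (3.327 - 2.945) * 2.945 / 0.0633 = 0.382 * 2.945 / 0.0633 = 17.77 W

17.77 W


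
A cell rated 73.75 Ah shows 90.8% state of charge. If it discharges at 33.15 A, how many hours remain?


Step 1: remaining = SOC/100 * C_total = 90.8/100 * 73.75 = 66.965 Ah
Step 2: t = remaining / I = 66.965 / 33.15 = 2.020 hr

2.020 hr


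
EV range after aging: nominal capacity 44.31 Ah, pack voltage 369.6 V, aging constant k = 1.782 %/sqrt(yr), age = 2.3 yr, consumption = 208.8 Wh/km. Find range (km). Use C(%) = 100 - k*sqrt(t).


Step 1: capacity retention = 100 - 1.782 * sqrt(2.3) = 100 - 1.782 * 1.5166 = 97.297%
Step 2: C_now = 44.31 * 97.297/100 = 43.112 Ah
Step 3: E_pack = V * C_now = 369.6 * 43.112 = 15934 Wh
Step 4: range = E_pack / consumption = 15934 / 208.8 = 76.31 km

76.31 km


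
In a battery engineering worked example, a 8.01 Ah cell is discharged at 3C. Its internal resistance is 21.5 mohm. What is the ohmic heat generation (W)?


Convert: R = 21.5 mohm = 0.0215 ohm
Step 1: I = C_rate * capacity = 3 * 8.01 = 24.03 A
Step 2: Q = I^2 * R = 24.03^2 * 0.0215 = 577.44 * 0.0215 = 12.41 W

12.41 W


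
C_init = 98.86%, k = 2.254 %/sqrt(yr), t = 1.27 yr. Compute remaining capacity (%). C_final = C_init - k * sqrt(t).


Step 1: sqrt(1.27 yr) = 1.1269
Step 2: drop = 2.254 * 1.1269 = 2.54
Step 3: C_final = 98.86 - 2.54 = 96.32%

96.32%


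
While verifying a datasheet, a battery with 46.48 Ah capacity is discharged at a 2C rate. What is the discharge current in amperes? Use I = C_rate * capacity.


At 2C: I = 2 * 46.48 Ah = 92.96 A

92.96 A


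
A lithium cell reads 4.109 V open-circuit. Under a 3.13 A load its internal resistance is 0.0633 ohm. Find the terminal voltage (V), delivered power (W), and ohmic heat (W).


Step 1: V_terminal = OCV - I*R = 4.109 - 3.13 * 0.0633 = 3.9109 V
Step 2: P_out = V_terminal * I = 3.9109 * 3.13 = 12.24 W
Step 3: Q = I^2 * R = 3.13^2 * 0.0633 = 0.6201 W

V=3.9109 V, P=12.24 W, Q=0.6201 W


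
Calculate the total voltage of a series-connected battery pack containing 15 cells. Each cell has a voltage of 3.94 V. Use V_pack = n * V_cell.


With 15 cells in series at 3.94 V each, V_pack = 59.1 V

59.1 V


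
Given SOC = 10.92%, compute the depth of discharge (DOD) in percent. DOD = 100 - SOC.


Complement of SOC: DOD = 100% - 10.92% = 89.08%

89.08%


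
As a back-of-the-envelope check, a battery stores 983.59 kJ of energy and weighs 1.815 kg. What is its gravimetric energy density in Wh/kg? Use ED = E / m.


Convert: E = 983.59 kJ = 273.22 Wh
ED = E / m = 273.22 / 1.815 = 150.5 Wh/kg

150.5 Wh/kg


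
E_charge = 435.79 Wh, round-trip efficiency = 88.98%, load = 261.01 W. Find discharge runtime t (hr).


Step 1: E_discharge = eta/100 * E_charge = 88.98/100 * 435.79 = 387.77 Wh
Step 2: t = E_discharge / P = 387.77 / 261.01 = 1.486 hr

1.486 hr


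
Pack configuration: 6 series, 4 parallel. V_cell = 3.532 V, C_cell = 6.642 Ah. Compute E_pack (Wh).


E = Ns * Vcell * Np * Ccell = 6 * 3.532 * 4 * 6.642 = 563.0 Wh

563.0 Wh


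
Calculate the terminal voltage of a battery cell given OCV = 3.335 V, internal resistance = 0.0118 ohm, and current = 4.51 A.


V = OCV - I*R = 3.335 - 4.51 * 0.0118 = 3.282 V

3.282 V


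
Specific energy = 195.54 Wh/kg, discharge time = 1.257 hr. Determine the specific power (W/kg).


P_specific = E / t = 195.54 / 1.257 = 155.6 W/kg

155.6 W/kg


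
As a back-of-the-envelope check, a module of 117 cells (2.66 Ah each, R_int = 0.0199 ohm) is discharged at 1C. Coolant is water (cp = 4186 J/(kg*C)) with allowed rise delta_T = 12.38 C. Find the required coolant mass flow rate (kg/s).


Step 1: I = 1 * 2.66 = 2.66 A
Step 2: Q_cell = I^2 * R = 2.66^2 * 0.0199 = 0.1408 W
Step 3: Q_total = 117 * 0.1408 = 16.474 W
Step 4: m_dot = Q_total / (cp * dT) = 16.474 / (4186 * 12.38) = 3.179e-04 kg/s

3.179e-04 kg/s


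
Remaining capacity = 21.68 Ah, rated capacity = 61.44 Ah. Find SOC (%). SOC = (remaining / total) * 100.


SOC = (remaining / total) * 100 = (21.68 / 61.44) * 100 = 35.29%

35.29%


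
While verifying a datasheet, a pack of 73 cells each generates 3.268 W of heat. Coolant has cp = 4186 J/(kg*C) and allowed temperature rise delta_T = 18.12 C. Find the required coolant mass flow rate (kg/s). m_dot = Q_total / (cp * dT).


Step 1: Total heat Q = 73 * 3.268 W = 238.56 W
Step 2: denom = cp * dT = 4186 * 18.12 = 75850
Step 3: m_dot = 238.56 / 75850 = 0.003145 kg/s

0.003145 kg/s


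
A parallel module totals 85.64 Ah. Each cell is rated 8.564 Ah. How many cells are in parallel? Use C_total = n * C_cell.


n = C_total / C_cell = 85.64 / 8.564 = 10

10


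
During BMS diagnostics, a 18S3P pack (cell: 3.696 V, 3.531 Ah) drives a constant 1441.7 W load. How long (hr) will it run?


Step 1: E_pack = Ns * V_cell * Np * C_cell = 18 * 3.696 * 3 * 3.531 = 704.73 Wh
Step 2: t = E_pack / P = 704.73 / 1441.7 = 0.4888 hr

0.4888 hr


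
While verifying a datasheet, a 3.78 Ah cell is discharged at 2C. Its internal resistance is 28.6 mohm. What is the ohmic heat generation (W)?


Convert: R = 28.6 mohm = 0.0286 ohm
Step 1: I = C_rate * capacity = 2 * 3.78 = 7.56 A
Step 2: Q = I^2 * R = 7.56^2 * 0.0286 = 57.154 * 0.0286 = 1.635 W

1.635 W


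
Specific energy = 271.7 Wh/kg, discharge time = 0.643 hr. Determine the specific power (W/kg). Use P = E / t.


Specific power = 271.7 Wh/kg / 0.643 hr = 422.6 W/kg

422.6 W/kg


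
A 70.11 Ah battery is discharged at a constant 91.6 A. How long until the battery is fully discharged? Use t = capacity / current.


Runtime = 70.11 Ah / 91.6 A = 0.7654 hr

0.7654 hr


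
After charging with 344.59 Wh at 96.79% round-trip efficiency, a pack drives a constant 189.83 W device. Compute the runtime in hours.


Step 1: E_discharge = eta/100 * E_charge = 96.79/100 * 344.59 = 333.53 Wh
Step 2: t = E_discharge / P = 333.53 / 189.83 = 1.757 hr

1.757 hr


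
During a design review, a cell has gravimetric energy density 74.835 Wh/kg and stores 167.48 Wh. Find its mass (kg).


m = E / ED = 167.48 / 74.835 = 2.238 kg

2.238 kg


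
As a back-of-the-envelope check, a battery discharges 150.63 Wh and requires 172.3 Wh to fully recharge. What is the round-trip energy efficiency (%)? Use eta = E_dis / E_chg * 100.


eta_e = E_dis / E_chg * 100 = 150.63 / 172.3 * 100 = 87.42%

87.42%


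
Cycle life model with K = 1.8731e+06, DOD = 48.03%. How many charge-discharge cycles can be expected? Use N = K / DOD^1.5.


DOD^1.5 = 332.87
N = K / DOD^1.5 = 1.8731e+06 / 332.87 = 5627

5627 cycles


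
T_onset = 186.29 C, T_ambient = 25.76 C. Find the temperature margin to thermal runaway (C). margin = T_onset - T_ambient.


margin = T_onset - T_ambient = 186.29 - 25.76 = 160.53 C

160.53 C


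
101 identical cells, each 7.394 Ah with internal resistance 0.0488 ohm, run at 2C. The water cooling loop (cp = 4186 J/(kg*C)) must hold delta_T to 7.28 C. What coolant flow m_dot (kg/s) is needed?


Step 1: I = 2 * 7.394 = 14.788 A
Step 2: Q_cell = I^2 * R = 14.788^2 * 0.0488 = 10.672 W
Step 3: Q_total = 101 * 10.672 = 1077.9 W
Step 4: m_dot = Q_total / (cp * dT) = 1077.9 / (4186 * 7.28) = 0.03537 kg/s

0.03537 kg/s


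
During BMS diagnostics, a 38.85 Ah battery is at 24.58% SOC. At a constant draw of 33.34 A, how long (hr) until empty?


Step 1: remaining = SOC/100 * C_total = 24.58/100 * 38.85 = 9.5493 Ah
Step 2: t = remaining / I = 9.5493 / 33.34 = 0.2864 hr

0.2864 hr


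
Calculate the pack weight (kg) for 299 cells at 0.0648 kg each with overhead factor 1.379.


m_pack = n * m_cell * overhead = 299 * 0.0648 * 1.379 = 26.72 kg

26.72 kg


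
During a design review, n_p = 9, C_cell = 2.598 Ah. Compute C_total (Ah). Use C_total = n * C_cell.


Parallel capacities add: 9 * 2.598 Ah = 23.382 Ah

23.382 Ah


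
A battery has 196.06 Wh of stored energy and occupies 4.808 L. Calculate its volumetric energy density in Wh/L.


Volumetric ED = 196.06 Wh / 4.808 L = 40.78 Wh/L

40.78 Wh/L


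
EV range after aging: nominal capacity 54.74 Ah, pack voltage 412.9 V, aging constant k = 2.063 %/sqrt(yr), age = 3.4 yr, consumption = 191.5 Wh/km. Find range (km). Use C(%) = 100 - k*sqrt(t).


Step 1: capacity retention = 100 - 2.063 * sqrt(3.4) = 100 - 2.063 * 1.8439 = 96.196%
Step 2: C_now = 54.74 * 96.196/100 = 52.658 Ah
Step 3: E_pack = V * C_now = 412.9 * 52.658 = 21742 Wh
Step 4: range = E_pack / consumption = 21742 / 191.5 = 113.5 km

113.5 km


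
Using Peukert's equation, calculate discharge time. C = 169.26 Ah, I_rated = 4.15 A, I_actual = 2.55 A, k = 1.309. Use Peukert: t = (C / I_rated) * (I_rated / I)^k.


Step 1: t_rated = C / I_rated = 169.26 / 4.15 = 40.786 hr
Step 2: ratio = 4.15 / 2.55 = 1.6275
Step 3: ratio^k = 1.6275^1.309 = 1.8918
Step 4: t = t_rated * ratio^k = 40.786 * 1.8918 = 77.16 hr

77.16 hr


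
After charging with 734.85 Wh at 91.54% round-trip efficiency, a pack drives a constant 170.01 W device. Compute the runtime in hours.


Step 1: E_discharge = eta/100 * E_charge = 91.54/100 * 734.85 = 672.68 Wh
Step 2: t = E_discharge / P = 672.68 / 170.01 = 3.957 hr

3.957 hr


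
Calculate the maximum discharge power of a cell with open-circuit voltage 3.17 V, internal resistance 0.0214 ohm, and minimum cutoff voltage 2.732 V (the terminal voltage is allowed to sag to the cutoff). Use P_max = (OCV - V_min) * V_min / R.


dV = OCV - V_min = 0.438 V (so I_max = dV / R)
P_max = dV * V_min / R = 0.438 * 2.732 / 0.0214 = 55.92 W

55.92 W


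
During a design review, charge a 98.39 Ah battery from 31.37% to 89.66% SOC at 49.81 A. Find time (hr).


Step 1: dSOC = 89.66% - 31.37% = 58.29%
Step 2: delta_Ah = 98.39 * 58.29 / 100 = 57.352 Ah
Step 3: t = 57.352 / 49.81 = 1.151 hr

1.151 hr


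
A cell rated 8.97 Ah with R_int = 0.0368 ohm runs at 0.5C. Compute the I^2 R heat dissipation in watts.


Step 1: I = C_rate * capacity = 0.5 * 8.97 = 4.485 A
Step 2: Q = I^2 * R = 4.485^2 * 0.0368 = 20.115 * 0.0368 = 0.7402 W

0.7402 W


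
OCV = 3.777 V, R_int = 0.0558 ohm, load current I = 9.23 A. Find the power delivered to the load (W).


Step 1: V_terminal = OCV - I*R = 3.777 - 9.23 * 0.0558 = 3.262 V
Step 2: P_out = V_terminal * I = 3.262 * 9.23 = 30.11 W

30.11 W


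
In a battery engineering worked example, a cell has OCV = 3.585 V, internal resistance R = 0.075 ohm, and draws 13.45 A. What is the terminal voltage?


V = OCV - I*R = 3.585 - 13.45 * 0.075 = 2.576 V

2.576 V


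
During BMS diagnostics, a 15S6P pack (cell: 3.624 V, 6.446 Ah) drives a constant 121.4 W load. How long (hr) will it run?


Step 1: E_pack = Ns * V_cell * Np * C_cell = 15 * 3.624 * 6 * 6.446 = 2102.4 Wh
Step 2: t = E_pack / P = 2102.4 / 121.4 = 17.32 hr

17.32 hr


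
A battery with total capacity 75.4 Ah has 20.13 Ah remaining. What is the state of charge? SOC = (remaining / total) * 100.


SOC% = 20.13 / 75.4 * 100 = 26.70%

26.70%


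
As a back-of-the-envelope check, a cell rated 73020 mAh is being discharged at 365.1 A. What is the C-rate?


Convert: capacity = 73020 mAh = 73.02 Ah
Rearranging: C_rate = 365.1 / 73.02 = 5C

5C


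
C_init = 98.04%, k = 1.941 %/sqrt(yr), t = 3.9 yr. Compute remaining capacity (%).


Step 1: sqrt(3.9 yr) = 1.9748
Step 2: drop = 1.941 * 1.9748 = 3.8331
Step 3: C_final = 98.04 - 3.8331 = 94.21%

94.21%


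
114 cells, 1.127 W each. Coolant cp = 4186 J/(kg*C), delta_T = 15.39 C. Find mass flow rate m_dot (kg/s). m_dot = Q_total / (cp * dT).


Step 1: Total heat Q = 114 * 1.127 W = 128.48 W
Step 2: denom = cp * dT = 4186 * 15.39 = 64423
Step 3: m_dot = 128.48 / 64423 = 0.001994 kg/s

0.001994 kg/s


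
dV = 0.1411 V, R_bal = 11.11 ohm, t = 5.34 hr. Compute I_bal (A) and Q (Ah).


I_bal = dV / R = 0.1411 / 11.11 = 0.0127 A
Q = I_bal * t = 0.0127 * 5.34 = 0.06782 Ah

I=0.0127 A, Q=0.06782 Ah


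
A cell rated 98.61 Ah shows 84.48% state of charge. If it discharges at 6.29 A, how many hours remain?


Step 1: remaining = SOC/100 * C_total = 84.48/100 * 98.61 = 83.306 Ah
Step 2: t = remaining / I = 83.306 / 6.29 = 13.24 hr

13.24 hr
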